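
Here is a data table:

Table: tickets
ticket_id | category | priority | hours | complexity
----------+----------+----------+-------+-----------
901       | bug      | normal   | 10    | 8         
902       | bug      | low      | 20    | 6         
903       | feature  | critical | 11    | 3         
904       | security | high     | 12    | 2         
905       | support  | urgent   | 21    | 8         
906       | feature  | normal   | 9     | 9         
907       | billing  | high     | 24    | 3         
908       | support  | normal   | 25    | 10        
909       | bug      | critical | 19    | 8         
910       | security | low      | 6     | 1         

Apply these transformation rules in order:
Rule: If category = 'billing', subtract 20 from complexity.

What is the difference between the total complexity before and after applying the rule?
20

Step 1: Original sum of complexity = 58
Step 2: 1 records have category = 'billing'
Step 3: Each affected record changes by -20
Step 4: Total change = 1 × -20 = -20
Step 5: New sum = 58 + -20 = 38
Step 6: Difference = |38 - 58| = 20
        (Sum decreased by 20)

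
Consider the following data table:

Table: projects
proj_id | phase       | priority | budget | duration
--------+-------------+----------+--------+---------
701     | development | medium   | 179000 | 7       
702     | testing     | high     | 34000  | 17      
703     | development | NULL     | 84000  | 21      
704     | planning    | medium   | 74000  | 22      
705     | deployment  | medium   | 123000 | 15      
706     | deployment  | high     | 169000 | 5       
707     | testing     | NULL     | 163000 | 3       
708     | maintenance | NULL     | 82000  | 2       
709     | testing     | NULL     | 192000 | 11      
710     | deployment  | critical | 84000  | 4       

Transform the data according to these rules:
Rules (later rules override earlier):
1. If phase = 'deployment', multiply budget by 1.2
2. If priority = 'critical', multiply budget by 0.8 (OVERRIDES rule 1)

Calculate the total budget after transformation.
1225600.0

Step 1: Rule 2 takes priority for records with priority = 'critical'
  - 1 records: 84000 × 0.8 = 67200.0
Step 2: Rule 1 applies to remaining records with phase = 'deployment'
  - 2 records: 292000 × 1.2 = 350400.0
Step 3: Other records unchanged: 808000
Step 4: Final sum = 67200.0 + 350400.0 + 808000 = 1225600.0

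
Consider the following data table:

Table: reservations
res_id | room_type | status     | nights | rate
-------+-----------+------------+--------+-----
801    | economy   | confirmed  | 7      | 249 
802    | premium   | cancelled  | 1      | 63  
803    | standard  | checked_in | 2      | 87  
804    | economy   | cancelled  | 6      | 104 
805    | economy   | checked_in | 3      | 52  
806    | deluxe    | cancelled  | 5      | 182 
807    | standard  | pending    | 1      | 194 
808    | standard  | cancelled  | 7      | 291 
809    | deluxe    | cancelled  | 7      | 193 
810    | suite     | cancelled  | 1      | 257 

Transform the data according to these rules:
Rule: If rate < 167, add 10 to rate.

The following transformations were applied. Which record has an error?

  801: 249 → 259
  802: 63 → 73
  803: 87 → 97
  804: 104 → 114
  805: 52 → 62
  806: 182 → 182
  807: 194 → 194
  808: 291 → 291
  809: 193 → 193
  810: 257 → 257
Record 801 has an error. The correct transformed value should be 249, not 259.

Step 1: Check each record against the rule
Step 2: Record 801 has rate = 249
Step 3: Since 249 >= 167, the bonus should not have been applied
Step 4: Correct value = 249, but claimed value = 259
Conclusion: Record 801 has the error.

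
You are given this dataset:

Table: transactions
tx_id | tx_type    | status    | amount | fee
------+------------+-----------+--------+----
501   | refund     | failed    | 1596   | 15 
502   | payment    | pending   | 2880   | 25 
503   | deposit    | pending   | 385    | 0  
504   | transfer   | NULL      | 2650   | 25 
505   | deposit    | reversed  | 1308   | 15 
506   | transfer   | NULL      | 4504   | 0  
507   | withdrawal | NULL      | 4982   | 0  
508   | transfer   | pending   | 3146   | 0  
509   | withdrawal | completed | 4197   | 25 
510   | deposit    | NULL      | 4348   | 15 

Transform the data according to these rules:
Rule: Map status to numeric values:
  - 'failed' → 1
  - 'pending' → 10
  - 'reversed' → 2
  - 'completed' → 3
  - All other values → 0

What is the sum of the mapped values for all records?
36

Step 1: Apply mapping to each record
Step 2: Count by status:
  'failed': 1 records × 1 = 1
  'pending': 3 records × 10 = 30
  'reversed': 1 records × 2 = 2
  'completed': 1 records × 3 = 3
Step 3: Sum all mapped values = 36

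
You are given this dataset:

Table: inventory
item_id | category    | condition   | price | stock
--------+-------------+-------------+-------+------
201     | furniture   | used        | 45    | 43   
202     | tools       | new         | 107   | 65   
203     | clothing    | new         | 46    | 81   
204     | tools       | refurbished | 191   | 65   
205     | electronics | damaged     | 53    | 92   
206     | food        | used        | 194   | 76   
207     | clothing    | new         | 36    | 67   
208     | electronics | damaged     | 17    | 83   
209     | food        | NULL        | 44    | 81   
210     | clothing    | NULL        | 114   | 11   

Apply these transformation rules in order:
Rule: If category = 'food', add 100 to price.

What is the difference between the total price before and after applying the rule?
200

Step 1: Original sum of price = 847
Step 2: 2 records have category = 'food'
Step 3: Each affected record changes by 100
Step 4: Total change = 2 × 100 = 200
Step 5: New sum = 847 + 200 = 1047
Step 6: Difference = |1047 - 847| = 200
        (Sum increased by 200)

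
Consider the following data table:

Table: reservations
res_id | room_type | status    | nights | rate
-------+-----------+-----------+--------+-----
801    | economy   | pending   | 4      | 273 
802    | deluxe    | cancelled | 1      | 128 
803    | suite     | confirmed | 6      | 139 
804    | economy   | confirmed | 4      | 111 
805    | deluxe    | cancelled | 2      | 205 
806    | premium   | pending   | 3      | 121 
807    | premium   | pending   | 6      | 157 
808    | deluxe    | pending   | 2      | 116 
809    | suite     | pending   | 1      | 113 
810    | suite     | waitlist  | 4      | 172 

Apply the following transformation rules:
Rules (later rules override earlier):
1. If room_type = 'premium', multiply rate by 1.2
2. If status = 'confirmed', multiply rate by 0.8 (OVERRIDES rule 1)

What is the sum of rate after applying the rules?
1540.6

Step 1: Rule 2 takes priority for records with status = 'confirmed'
  - 2 records: 250 × 0.8 = 200.0
Step 2: Rule 1 applies to remaining records with room_type = 'premium'
  - 2 records: 278 × 1.2 = 333.6
Step 3: Other records unchanged: 1007
Step 4: Final sum = 200.0 + 333.6 + 1007 = 1540.6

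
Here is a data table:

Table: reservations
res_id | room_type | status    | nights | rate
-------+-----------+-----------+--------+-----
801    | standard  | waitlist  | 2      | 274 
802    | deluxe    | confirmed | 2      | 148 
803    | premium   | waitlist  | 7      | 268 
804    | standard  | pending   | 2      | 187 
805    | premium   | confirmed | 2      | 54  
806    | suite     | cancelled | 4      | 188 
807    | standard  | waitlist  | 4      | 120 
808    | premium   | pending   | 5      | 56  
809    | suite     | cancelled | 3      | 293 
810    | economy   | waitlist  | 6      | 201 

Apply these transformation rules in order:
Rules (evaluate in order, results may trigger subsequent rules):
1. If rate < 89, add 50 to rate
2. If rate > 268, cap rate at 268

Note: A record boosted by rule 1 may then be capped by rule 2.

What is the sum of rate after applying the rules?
1858

Step 1: Apply rule 1 to records with rate < 89
  - 2 records get bonus of 50
  - Of these, 0 records then exceed 268 and get capped
Step 2: Apply rule 2 to records with rate > 268
  - 2 records (original) are capped
Step 3: Calculate final sum = 1858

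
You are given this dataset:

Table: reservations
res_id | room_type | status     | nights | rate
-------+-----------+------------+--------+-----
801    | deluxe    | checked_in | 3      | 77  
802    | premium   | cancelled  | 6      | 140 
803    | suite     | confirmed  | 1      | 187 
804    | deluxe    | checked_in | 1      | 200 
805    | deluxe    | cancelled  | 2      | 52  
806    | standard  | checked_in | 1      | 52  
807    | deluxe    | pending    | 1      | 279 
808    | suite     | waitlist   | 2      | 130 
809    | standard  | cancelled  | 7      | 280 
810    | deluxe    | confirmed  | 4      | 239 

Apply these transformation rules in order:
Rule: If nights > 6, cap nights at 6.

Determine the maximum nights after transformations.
6

Step 1: Original maximum nights = 7
Step 2: Apply cap at 6
Step 3: 1 records had nights > 6 and were capped
Step 4: Maximum after transformation = 6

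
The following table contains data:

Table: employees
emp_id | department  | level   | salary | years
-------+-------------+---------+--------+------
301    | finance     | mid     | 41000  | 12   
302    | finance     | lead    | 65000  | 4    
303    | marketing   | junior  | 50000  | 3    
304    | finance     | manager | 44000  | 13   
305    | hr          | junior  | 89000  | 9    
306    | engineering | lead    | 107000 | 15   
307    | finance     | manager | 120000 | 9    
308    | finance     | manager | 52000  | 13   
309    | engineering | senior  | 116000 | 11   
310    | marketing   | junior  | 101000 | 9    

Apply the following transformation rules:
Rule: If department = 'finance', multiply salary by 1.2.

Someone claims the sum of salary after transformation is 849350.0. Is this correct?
No, the correct result is 849400.0.

Step 1: Calculate the correct sum after transformation
Step 2: Apply multiplier 1.2 to records where department = 'finance'
Step 3: Correct result = 849400.0
Step 4: Claimed result = 849350.0
Step 5: 849400.0 ≠ 849350.0
Conclusion: The claimed result is incorrect. The correct answer is 849400.0.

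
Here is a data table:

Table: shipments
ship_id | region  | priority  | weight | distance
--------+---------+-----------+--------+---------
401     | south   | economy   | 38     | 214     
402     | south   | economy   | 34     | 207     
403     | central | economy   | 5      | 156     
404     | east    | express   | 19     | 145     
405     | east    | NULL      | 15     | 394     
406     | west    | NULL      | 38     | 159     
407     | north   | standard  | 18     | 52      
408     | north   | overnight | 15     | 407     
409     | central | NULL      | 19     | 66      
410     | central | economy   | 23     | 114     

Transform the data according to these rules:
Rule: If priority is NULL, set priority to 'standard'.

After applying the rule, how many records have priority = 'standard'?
4

Step 1: Count records where priority IS NULL
Step 2: Found 3 records with NULL priority
Step 3: These records will have priority set to 'standard'
Step 4: Records already having priority = 'standard': 1
Step 5: Answer: 3 + 1 = 4 records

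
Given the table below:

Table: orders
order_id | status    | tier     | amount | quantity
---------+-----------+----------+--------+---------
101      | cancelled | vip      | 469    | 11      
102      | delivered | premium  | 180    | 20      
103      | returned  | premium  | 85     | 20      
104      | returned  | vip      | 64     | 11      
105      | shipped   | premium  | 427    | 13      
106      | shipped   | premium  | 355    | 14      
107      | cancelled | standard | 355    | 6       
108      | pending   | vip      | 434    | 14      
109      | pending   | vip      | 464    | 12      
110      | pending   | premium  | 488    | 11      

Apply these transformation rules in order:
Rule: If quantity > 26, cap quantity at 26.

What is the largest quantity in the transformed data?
20

Step 1: Original maximum quantity = 20
Step 2: Check cap of 26 against maximum
Step 3: No records exceed the cap (max 20 <= cap 26), so no capping applies
Step 4: Maximum after transformation = 20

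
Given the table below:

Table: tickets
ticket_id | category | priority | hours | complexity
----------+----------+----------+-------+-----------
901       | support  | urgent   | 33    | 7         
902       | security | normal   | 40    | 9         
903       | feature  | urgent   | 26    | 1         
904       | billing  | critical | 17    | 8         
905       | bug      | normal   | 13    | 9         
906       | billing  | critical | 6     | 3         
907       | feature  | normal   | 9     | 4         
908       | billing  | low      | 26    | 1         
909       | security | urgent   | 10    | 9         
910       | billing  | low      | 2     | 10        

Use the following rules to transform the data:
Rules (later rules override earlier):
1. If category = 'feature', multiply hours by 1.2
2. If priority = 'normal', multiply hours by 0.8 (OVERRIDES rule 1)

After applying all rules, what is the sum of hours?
174.8

Step 1: Rule 2 takes priority for records with priority = 'normal'
  - 3 records: 62 × 0.8 = 49.6
Step 2: Rule 1 applies to remaining records with category = 'feature'
  - 1 records: 26 × 1.2 = 31.2
Step 3: Other records unchanged: 94
Step 4: Final sum = 49.6 + 31.2 + 94 = 174.8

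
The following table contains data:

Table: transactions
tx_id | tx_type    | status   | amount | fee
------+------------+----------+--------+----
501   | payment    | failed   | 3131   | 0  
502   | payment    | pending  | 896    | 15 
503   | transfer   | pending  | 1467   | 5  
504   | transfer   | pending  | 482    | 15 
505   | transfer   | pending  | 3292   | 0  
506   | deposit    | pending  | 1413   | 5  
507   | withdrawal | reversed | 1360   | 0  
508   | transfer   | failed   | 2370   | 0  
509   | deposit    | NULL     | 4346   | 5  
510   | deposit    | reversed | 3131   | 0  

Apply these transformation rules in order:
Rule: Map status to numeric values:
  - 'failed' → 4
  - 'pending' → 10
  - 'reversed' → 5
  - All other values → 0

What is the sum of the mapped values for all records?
68

Step 1: Apply mapping to each record
Step 2: Count by status:
  'failed': 2 records × 4 = 8
  'pending': 5 records × 10 = 50
  'reversed': 2 records × 5 = 10
Step 3: Sum all mapped values = 68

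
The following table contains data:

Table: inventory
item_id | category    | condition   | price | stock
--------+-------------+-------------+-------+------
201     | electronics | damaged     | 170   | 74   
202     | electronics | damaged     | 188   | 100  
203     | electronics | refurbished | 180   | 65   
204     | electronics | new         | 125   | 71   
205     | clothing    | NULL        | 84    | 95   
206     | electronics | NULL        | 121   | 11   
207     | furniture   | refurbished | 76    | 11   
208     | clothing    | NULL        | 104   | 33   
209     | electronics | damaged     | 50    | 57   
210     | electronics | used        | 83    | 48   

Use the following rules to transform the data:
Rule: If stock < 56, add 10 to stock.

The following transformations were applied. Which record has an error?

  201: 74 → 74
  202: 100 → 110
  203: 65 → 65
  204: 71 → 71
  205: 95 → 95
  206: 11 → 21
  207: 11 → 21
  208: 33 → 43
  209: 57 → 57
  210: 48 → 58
Record 202 has an error. The correct transformed value should be 100, not 110.

Step 1: Check each record against the rule
Step 2: Record 202 has stock = 100
Step 3: Since 100 >= 56, the bonus should not have been applied
Step 4: Correct value = 100, but claimed value = 110
Conclusion: Record 202 has the error.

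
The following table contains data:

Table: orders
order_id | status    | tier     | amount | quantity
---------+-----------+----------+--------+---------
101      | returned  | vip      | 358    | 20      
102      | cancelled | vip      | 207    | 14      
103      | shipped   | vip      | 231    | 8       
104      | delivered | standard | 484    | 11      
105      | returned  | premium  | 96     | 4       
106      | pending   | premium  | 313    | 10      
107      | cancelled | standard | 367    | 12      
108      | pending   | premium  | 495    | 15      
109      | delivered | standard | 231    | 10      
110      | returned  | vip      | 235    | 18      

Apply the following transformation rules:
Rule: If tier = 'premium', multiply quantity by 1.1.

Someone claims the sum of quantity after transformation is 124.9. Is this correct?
Yes, the result is correct.

Step 1: Calculate the correct sum after transformation
Step 2: Apply multiplier 1.1 to records where tier = 'premium'
Step 3: Correct result = 124.9
Step 4: Claimed result = 124.9
Step 5: 124.9 = 124.9 ✓
Conclusion: The claimed result is correct.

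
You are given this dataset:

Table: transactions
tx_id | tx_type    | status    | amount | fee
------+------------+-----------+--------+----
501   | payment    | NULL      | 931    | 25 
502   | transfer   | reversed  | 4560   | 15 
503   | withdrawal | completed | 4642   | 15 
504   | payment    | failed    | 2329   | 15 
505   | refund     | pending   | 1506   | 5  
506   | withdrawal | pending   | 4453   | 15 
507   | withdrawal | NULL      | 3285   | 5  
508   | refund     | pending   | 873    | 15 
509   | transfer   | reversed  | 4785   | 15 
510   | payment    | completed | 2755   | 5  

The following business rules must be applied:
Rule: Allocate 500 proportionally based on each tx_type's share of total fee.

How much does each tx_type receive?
payment: 173.08, refund: 76.92, transfer: 115.38, withdrawal: 134.62

Step 1: Calculate total fee = 130
Step 2: Calculate each tx_type's proportion:
  payment: 45/130 = 34.62% → 173.08
  refund: 20/130 = 15.38% → 76.92
  transfer: 30/130 = 23.08% → 115.38
  withdrawal: 35/130 = 26.92% → 134.62
Step 3: Verify: sum of allocations ≈ 500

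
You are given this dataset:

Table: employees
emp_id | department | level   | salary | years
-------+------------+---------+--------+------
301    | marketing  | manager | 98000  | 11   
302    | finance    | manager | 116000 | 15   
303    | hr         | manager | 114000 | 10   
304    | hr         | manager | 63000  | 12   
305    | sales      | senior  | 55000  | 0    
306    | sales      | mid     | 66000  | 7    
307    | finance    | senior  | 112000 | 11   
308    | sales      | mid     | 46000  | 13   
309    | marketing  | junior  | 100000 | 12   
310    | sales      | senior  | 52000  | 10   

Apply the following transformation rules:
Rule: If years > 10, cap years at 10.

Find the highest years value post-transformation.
10

Step 1: Original maximum years = 15
Step 2: Apply cap at 10
Step 3: 6 records had years > 10 and were capped
Step 4: Maximum after transformation = 10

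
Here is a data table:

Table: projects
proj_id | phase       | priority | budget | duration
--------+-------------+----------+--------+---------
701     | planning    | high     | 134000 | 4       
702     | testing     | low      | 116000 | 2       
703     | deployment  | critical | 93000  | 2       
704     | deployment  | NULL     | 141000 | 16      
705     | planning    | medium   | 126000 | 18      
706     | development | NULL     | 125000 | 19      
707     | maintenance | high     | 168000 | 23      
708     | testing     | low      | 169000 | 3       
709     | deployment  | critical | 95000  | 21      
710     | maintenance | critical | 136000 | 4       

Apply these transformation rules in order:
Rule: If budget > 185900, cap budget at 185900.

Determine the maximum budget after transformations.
169000

Step 1: Original maximum budget = 169000
Step 2: Check cap of 185900 against maximum
Step 3: No records exceed the cap (max 169000 <= cap 185900), so no capping applies
Step 4: Maximum after transformation = 169000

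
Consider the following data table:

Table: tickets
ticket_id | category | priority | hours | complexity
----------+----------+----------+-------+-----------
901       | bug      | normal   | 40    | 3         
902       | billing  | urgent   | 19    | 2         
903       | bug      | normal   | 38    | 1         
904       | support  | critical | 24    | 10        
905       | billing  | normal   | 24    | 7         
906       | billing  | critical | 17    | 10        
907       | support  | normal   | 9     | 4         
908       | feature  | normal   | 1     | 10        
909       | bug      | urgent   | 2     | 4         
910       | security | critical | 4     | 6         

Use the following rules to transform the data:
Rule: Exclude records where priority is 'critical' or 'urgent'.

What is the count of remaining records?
5

Step 1: Count records to exclude
  - 3 (critical) + 2 (urgent) = 5 records
Step 2: Total records: 10
Step 3: Remaining = 10 - 5 = 5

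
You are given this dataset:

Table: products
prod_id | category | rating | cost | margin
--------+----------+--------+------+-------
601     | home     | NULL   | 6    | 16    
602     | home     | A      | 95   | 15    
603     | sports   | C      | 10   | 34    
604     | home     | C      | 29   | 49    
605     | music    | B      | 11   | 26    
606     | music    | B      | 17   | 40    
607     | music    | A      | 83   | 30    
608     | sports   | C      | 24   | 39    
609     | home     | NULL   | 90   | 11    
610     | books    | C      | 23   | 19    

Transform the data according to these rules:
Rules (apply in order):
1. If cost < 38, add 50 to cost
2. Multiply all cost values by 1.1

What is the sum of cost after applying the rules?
811.8

Step 1: Apply Rule 1 - Add 50 to records with cost < 38
  - 7 records affected: 120 + (7 × 50) = 470
  - Unaffected records: 268
  - Sum after Rule 1: 738
Step 2: Apply Rule 2 - Multiply all by 1.1
  - 738 × 1.1 = 811.8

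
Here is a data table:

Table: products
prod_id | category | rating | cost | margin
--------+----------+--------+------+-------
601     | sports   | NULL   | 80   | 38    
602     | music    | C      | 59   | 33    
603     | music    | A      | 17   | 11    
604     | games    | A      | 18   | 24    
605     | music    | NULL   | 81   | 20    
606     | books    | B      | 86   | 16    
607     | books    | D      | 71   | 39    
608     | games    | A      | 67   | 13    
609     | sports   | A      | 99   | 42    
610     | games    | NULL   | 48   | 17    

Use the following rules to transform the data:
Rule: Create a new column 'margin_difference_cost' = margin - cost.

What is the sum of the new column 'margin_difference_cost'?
-373

Step 1: For each record, compute margin - cost
Example calculations:
  38 - 80 = -42
  33 - 59 = -26
  11 - 17 = -6
  ...
Step 2: Sum all derived values
Step 3: Total = -373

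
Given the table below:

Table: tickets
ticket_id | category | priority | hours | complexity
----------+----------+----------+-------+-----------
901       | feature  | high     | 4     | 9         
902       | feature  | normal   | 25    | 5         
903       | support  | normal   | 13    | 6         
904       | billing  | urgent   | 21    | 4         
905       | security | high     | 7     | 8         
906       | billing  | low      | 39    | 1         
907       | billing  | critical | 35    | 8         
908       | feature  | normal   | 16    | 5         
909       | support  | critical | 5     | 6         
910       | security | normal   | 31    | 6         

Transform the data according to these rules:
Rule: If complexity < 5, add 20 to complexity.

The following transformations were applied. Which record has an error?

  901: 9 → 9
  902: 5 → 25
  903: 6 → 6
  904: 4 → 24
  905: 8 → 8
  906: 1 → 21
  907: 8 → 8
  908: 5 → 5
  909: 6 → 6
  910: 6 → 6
Record 902 has an error. The correct transformed value should be 5, not 25.

Step 1: Check each record against the rule
Step 2: Record 902 has complexity = 5
Step 3: Since 5 >= 5, the bonus should not have been applied
Step 4: Correct value = 5, but claimed value = 25
Conclusion: Record 902 has the error.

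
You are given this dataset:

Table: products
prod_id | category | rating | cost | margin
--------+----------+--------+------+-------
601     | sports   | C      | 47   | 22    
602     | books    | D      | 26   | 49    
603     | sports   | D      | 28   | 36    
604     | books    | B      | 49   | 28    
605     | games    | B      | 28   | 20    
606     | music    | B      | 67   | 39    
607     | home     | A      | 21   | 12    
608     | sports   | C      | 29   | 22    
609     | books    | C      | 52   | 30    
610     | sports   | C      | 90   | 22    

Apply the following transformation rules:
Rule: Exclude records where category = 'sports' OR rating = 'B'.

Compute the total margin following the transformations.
91

Step 1: Find records where category = 'sports' OR rating = 'B'
Step 2: 7 records match, summing to 189
Step 3: Original sum: 280
Step 4: Remaining sum = 280 - 189 = 91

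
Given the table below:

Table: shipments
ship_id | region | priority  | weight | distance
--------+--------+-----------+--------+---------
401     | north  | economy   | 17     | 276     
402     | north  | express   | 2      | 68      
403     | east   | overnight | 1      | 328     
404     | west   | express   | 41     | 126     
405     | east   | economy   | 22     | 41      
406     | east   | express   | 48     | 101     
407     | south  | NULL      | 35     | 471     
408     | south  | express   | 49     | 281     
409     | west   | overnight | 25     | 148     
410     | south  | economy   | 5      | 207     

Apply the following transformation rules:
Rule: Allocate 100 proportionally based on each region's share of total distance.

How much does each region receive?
east: 22.96, north: 16.81, south: 46.85, west: 13.39

Step 1: Calculate total distance = 2047
Step 2: Calculate each region's proportion:
  east: 470/2047 = 22.96% → 22.96
  north: 344/2047 = 16.81% → 16.81
  south: 959/2047 = 46.85% → 46.85
  west: 274/2047 = 13.39% → 13.39
Step 3: Verify: sum of allocations ≈ 100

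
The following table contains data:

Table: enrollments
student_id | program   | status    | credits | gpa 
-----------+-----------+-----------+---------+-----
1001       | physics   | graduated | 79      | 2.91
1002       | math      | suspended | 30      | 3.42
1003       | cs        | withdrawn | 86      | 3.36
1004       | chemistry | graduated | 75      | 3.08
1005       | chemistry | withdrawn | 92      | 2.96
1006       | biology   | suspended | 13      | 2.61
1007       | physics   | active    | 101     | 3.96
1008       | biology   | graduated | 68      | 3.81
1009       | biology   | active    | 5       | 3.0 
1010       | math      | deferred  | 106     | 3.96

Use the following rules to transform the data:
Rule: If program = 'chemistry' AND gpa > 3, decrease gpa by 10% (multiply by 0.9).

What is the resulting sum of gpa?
32.76

Step 1: Find records where program = 'chemistry' AND gpa > 3
Step 2: 1 records match, summing to 3.08
Step 3: After multiplier: 3.08 × 0.9 = 2.77
Step 4: Unaffected records sum: 29.99
Step 5: Final sum = 2.77 + 29.99 = 32.76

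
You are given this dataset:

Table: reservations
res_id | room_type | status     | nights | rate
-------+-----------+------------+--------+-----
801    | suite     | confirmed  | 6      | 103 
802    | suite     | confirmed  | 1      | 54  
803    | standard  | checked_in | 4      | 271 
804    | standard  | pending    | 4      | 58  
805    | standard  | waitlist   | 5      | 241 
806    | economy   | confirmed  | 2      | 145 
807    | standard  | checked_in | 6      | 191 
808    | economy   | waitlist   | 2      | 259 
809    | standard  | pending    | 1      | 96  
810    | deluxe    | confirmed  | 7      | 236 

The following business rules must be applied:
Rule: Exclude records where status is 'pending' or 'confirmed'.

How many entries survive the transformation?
4

Step 1: Count records to exclude
  - 2 (pending) + 4 (confirmed) = 6 records
Step 2: Total records: 10
Step 3: Remaining = 10 - 6 = 4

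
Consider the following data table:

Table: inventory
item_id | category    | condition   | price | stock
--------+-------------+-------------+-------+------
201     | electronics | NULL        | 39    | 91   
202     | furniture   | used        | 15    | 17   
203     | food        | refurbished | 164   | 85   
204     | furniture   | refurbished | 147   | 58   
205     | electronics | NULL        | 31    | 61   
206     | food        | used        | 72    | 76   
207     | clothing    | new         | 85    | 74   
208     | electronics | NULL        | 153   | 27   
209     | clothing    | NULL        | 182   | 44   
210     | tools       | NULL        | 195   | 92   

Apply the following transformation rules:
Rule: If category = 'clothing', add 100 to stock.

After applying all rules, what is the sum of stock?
825

Step 1: Count records where category = 'clothing': 2
Step 2: Total bonus added: 2 × 100 = 200
Step 3: Original sum of stock: 625
Step 4: Final sum = 625 + 200 = 825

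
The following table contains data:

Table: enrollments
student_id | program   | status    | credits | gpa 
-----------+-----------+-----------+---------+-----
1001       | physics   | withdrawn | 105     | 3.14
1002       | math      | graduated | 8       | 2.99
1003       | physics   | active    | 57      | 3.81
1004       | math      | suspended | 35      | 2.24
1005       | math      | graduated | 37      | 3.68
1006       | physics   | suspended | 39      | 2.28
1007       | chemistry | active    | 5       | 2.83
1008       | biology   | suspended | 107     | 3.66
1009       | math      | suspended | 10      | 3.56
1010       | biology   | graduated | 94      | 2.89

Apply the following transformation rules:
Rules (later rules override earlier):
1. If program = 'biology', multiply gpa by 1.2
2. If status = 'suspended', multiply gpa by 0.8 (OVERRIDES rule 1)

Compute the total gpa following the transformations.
29.31

Step 1: Rule 2 takes priority for records with status = 'suspended'
  - 4 records: 11.74 × 0.8 = 9.39
Step 2: Rule 1 applies to remaining records with program = 'biology'
  - 1 records: 2.89 × 1.2 = 3.47
Step 3: Other records unchanged: 16.45
Step 4: Final sum = 9.39 + 3.47 + 16.45 = 29.31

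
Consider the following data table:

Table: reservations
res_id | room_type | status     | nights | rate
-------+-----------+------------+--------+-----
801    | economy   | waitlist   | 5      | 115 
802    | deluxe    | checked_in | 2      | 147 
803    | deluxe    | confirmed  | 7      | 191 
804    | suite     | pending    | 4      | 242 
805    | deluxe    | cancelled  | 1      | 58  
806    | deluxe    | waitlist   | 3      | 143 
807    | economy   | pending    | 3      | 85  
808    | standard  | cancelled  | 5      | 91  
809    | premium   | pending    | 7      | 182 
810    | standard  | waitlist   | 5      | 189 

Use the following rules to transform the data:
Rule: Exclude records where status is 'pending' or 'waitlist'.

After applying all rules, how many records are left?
4

Step 1: Count records to exclude
  - 3 (pending) + 3 (waitlist) = 6 records
Step 2: Total records: 10
Step 3: Remaining = 10 - 6 = 4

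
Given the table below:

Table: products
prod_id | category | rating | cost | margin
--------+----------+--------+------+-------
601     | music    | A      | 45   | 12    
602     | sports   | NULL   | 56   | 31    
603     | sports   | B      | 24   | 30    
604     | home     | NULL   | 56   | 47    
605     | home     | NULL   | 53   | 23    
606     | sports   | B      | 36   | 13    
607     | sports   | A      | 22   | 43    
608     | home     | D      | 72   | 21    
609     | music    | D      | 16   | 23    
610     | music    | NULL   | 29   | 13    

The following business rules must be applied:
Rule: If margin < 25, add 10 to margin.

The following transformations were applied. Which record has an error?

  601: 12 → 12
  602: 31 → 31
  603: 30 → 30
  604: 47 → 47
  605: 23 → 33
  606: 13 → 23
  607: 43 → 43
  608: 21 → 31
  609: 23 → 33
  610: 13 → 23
Record 601 has an error. The correct transformed value should be 22, not 12.

Step 1: Check each record against the rule
Step 2: Record 601 has margin = 12
Step 3: Since 12 < 25, the bonus should have been applied
Step 4: Correct value = 22, but claimed value = 12
Conclusion: Record 601 has the error.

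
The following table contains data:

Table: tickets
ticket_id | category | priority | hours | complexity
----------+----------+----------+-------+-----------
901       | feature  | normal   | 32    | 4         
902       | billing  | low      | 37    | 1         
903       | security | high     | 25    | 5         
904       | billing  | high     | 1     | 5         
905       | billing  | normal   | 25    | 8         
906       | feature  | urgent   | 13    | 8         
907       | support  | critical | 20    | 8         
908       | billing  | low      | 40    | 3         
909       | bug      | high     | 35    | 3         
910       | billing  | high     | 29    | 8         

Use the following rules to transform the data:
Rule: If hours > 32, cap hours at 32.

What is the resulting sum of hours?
241

Step 1: 3 records have hours > 32
Step 2: These records originally summed to 112
Step 3: After capping: 3 × 32 = 96
Step 4: Unaffected records sum: 145
Step 5: Final sum = 96 + 145 = 241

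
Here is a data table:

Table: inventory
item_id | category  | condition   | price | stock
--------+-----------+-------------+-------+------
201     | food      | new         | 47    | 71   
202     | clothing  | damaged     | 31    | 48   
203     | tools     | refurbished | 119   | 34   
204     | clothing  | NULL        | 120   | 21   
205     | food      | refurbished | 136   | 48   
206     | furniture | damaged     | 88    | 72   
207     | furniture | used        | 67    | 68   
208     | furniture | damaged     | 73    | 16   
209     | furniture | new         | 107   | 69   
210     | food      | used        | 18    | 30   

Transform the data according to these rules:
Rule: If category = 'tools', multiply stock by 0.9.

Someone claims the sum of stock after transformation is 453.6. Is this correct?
No, the correct result is 473.6.

Step 1: Calculate the correct sum after transformation
Step 2: Apply multiplier 0.9 to records where category = 'tools'
Step 3: Correct result = 473.6
Step 4: Claimed result = 453.6
Step 5: 473.6 ≠ 453.6
Conclusion: The claimed result is incorrect. The correct answer is 473.6.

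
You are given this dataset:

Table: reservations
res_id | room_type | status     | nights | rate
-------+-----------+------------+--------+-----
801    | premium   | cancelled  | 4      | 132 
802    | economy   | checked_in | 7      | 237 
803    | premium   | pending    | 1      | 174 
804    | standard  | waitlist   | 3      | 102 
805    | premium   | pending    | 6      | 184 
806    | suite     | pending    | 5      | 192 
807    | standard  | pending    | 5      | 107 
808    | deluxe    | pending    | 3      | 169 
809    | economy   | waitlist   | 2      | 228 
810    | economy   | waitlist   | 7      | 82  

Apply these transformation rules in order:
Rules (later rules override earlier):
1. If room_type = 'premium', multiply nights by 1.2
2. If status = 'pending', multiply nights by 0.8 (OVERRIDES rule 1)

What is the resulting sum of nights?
39.8

Step 1: Rule 2 takes priority for records with status = 'pending'
  - 5 records: 20 × 0.8 = 16.0
Step 2: Rule 1 applies to remaining records with room_type = 'premium'
  - 1 records: 4 × 1.2 = 4.8
Step 3: Other records unchanged: 19
Step 4: Final sum = 16.0 + 4.8 + 19 = 39.8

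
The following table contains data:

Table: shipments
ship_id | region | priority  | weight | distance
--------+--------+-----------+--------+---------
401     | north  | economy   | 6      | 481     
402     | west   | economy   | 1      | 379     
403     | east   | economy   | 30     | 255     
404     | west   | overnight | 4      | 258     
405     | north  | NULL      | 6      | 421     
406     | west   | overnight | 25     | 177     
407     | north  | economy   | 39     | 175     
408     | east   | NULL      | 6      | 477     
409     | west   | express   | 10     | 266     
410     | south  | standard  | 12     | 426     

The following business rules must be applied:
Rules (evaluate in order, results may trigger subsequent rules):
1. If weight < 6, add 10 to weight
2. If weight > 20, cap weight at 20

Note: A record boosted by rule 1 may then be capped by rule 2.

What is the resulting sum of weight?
125

Step 1: Apply rule 1 to records with weight < 6
  - 2 records get bonus of 10
  - Of these, 0 records then exceed 20 and get capped
Step 2: Apply rule 2 to records with weight > 20
  - 3 records (original) are capped
Step 3: Calculate final sum = 125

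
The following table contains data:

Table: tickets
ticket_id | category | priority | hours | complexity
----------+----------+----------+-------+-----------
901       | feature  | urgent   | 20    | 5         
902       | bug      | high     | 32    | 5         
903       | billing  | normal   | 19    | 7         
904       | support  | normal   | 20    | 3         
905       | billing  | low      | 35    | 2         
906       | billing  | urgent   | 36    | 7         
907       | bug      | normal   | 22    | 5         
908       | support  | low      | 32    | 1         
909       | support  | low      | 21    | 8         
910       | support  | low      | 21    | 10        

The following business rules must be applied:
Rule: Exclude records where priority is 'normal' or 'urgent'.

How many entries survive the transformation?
5

Step 1: Count records to exclude
  - 3 (normal) + 2 (urgent) = 5 records
Step 2: Total records: 10
Step 3: Remaining = 10 - 5 = 5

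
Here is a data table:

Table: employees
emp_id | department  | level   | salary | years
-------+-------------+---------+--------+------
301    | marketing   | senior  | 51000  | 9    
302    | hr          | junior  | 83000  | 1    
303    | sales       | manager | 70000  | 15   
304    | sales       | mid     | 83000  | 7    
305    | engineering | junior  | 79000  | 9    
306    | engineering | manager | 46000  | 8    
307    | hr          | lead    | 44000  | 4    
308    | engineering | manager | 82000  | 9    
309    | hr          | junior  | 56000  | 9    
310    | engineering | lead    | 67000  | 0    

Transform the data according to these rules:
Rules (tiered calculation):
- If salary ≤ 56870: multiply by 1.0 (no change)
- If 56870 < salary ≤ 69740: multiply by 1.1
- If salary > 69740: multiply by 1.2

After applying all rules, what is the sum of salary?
747100.0

Step 1: Tier 1 (salary ≤ 56870): 4 records, sum = 197000 × 1.0 = 197000.0
Step 2: Tier 2 (56870 < salary ≤ 69740): 1 records, sum = 67000 × 1.1 = 73700.0
Step 3: Tier 3 (salary > 69740): 5 records, sum = 397000 × 1.2 = 476400.0
Step 4: Final sum = 197000.0 + 73700.0 + 476400.0 = 747100.0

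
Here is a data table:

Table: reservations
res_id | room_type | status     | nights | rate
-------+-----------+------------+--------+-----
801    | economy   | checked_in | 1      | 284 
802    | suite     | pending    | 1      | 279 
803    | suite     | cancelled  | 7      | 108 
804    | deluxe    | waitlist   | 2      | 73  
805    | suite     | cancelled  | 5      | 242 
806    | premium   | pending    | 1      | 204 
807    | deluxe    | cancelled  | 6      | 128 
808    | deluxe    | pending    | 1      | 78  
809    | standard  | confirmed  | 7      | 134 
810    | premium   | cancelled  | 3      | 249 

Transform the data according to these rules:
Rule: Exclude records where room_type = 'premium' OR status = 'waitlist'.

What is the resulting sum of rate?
1253

Step 1: Find records where room_type = 'premium' OR status = 'waitlist'
Step 2: 3 records match, summing to 526
Step 3: Original sum: 1779
Step 4: Remaining sum = 1779 - 526 = 1253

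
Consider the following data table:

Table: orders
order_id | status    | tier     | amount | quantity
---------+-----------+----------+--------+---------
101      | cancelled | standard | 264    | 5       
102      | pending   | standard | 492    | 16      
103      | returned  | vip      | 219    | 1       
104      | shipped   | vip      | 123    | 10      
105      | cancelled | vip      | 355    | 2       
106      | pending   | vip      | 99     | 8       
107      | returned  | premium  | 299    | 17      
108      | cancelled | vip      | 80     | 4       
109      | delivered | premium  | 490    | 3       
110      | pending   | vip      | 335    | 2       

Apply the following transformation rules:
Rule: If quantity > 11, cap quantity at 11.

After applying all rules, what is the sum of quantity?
57

Step 1: 2 records have quantity > 11
Step 2: These records originally summed to 33
Step 3: After capping: 2 × 11 = 22
Step 4: Unaffected records sum: 35
Step 5: Final sum = 22 + 35 = 57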